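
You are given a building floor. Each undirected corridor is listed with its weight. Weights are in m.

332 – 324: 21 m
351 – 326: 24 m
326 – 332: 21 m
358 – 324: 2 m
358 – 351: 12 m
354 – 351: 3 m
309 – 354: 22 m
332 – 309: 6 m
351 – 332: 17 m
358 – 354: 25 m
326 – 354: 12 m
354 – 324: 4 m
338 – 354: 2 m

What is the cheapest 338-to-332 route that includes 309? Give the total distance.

Best 338 to 309: 338–354–309 costing 24
Best 309 to 332: 309–332 costing 6
Total via 309: 24 + 6 = 30 m.

30 m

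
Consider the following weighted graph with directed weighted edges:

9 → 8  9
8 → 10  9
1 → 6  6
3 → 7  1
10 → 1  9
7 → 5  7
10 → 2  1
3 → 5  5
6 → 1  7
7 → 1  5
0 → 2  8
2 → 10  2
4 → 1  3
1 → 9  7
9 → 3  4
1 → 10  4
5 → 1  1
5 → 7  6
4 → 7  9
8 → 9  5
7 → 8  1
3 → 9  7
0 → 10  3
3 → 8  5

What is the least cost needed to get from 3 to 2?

Enumerating some paths:
3 → 7 → 8 → 10 → 2: 1+1+9+1 = 12
3 → 7 → 1 → 10 → 2: 1+5+4+1 = 11
Cheapest is 3 → 7 → 1 → 10 → 2 at 11.

11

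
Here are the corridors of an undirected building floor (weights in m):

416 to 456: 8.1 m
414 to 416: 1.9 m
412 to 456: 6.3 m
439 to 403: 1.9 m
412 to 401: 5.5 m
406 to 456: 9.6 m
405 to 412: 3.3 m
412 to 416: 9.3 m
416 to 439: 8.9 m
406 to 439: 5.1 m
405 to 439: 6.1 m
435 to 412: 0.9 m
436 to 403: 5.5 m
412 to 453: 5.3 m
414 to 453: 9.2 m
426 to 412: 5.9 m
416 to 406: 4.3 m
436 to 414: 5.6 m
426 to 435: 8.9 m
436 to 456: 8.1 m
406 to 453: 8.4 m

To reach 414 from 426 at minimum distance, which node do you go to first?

Enumerating some paths:
426 - 412 - 453 - 414: 5.9+5.3+9.2 = 20.4
426 - 412 - 416 - 414: 5.9+9.3+1.9 = 17.1
426 - 435 - 412 - 416 - 414: 8.9+0.9+9.3+1.9 = 21
426 - 412 - 456 - 416 - 414: 5.9+6.3+8.1+1.9 = 22.2
The minimum is 17.1 m via 426 - 412 - 416 - 414.
So from 426 the first move is to 412.

412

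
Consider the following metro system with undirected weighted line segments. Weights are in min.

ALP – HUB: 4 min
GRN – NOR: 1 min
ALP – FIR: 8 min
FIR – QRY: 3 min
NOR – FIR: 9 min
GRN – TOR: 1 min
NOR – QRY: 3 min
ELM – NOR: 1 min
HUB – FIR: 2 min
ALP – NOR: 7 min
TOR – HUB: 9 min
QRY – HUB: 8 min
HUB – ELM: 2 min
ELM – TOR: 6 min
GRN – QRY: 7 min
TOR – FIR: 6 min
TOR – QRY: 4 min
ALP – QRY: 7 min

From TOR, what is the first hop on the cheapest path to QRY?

Enumerating some paths:
TOR → GRN → NOR → QRY: 1+1+3 = 5
TOR → QRY: 4 = 4
TOR → FIR → QRY: 6+3 = 9
TOR → GRN → QRY: 1+7 = 8
Cheapest is TOR → QRY at 4 min.
So from TOR the first move is to QRY.

QRY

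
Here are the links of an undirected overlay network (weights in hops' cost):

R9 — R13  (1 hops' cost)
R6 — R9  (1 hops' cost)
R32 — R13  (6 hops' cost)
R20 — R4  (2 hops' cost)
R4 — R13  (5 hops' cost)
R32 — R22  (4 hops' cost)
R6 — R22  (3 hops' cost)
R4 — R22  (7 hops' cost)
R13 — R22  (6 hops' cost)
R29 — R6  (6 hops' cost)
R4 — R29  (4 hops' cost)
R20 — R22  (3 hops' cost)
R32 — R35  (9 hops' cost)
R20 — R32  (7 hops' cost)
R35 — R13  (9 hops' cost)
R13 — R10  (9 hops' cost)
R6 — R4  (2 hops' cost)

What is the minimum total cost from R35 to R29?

Running Dijkstra from R35:
R35: 0
R13: 9  (via R35)
R32: 9  (via R35)
R9: 10  (via R13)
R6: 11  (via R9)
R4: 13  (via R6)
R22: 13  (via R32)
R20: 15  (via R4)
R29: 17  (via R6)
Shortest route: R35–R13–R9–R6–R29 = 17 hops' cost.

17 hops' cost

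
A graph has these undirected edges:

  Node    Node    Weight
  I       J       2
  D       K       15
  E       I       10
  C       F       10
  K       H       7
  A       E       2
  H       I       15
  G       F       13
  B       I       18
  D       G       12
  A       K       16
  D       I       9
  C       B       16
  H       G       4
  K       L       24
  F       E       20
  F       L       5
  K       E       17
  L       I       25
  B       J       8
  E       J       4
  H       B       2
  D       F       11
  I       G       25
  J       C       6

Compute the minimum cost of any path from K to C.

23

Shortest distances from K:
K: 0
H: 7  (via K)
B: 9  (via H)
G: 11  (via H)
D: 15  (via K)
A: 16  (via K)
E: 17  (via K)
J: 17  (via B)
I: 19  (via J)
C: 23  (via J)
Shortest route: K → H → B → J → C = 23.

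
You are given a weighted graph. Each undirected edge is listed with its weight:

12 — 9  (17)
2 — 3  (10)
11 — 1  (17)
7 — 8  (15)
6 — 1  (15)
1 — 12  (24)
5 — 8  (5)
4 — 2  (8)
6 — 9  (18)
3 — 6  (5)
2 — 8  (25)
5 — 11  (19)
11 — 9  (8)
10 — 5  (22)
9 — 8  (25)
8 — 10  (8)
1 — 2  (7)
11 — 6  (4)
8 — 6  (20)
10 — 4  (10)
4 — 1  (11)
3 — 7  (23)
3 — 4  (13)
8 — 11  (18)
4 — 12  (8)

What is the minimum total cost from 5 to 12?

31

Compare a few routes:
5 → 11 → 9 → 12: 19+8+17 = 44
5 → 10 → 4 → 12: 22+10+8 = 40
5 → 8 → 10 → 4 → 12: 5+8+10+8 = 31
The minimum is 31 via 5 → 8 → 10 → 4 → 12.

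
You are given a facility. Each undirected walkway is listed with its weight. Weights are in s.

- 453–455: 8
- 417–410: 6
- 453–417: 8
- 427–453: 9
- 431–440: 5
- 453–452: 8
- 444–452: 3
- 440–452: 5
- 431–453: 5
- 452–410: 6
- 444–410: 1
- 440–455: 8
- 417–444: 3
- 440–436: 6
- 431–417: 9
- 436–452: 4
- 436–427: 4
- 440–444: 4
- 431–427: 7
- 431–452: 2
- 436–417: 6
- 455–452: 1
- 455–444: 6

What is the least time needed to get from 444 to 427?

11 s

Settle nodes by increasing distance from 444:
444: 0
410: 1  (via 444)
452: 3  (via 444)
417: 3  (via 444)
440: 4  (via 444)
455: 4  (via 452)
431: 5  (via 452)
436: 7  (via 452)
453: 10  (via 431)
427: 11  (via 436)
Shortest route: 444 → 452 → 436 → 427 = 11 s.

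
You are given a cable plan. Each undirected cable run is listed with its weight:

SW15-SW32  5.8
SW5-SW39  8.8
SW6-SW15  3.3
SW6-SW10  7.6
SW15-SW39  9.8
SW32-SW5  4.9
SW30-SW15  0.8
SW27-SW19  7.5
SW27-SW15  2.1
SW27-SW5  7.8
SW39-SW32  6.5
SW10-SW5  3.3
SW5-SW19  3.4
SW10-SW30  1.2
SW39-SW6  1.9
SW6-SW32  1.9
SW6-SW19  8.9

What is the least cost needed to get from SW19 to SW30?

Shortest distances from SW19:
SW19: 0
SW5: 3.4  (via SW19)
SW10: 6.7  (via SW5)
SW27: 7.5  (via SW19)
SW30: 7.9  (via SW10)
Shortest route: SW19 → SW5 → SW10 → SW30 = 7.9.

7.9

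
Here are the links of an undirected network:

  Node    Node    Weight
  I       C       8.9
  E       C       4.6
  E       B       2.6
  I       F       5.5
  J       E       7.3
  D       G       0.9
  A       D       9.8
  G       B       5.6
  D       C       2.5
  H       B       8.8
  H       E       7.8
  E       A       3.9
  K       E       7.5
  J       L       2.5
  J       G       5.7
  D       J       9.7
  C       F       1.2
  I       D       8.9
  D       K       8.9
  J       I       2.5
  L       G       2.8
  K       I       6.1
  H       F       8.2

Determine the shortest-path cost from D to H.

Enumerating some paths:
D - C - E - H: 2.5+4.6+7.8 = 14.9
D - C - F - H: 2.5+1.2+8.2 = 11.9
Cheapest is D - C - F - H at 11.9.

11.9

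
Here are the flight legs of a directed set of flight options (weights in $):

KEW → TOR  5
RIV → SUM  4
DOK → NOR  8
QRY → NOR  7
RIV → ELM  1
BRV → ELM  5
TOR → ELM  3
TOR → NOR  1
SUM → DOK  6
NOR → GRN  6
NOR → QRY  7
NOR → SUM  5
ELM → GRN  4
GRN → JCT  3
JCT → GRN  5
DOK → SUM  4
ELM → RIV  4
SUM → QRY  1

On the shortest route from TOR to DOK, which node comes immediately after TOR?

NOR

Candidate routes:
TOR → ELM → RIV → SUM → DOK: 3+4+4+6 = 17
TOR → NOR → SUM → DOK: 1+5+6 = 12
The minimum is $12 via TOR → NOR → SUM → DOK.
So from TOR the first move is to NOR.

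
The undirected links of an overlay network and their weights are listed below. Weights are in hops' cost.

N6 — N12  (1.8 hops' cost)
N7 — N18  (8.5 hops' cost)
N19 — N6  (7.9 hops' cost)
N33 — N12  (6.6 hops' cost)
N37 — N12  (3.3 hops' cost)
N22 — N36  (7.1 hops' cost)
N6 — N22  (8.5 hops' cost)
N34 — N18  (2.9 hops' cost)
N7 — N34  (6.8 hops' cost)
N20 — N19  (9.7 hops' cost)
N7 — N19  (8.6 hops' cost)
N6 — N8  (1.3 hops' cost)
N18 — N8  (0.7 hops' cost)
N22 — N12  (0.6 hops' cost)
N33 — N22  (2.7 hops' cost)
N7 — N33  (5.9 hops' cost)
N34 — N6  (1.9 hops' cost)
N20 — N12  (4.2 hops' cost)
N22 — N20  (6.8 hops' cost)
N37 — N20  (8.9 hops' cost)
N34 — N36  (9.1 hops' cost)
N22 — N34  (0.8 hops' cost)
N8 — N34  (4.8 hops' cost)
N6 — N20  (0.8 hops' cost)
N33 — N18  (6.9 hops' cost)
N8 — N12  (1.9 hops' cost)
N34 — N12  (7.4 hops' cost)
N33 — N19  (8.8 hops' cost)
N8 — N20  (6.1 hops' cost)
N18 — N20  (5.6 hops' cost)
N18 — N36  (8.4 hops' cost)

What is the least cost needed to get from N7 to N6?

Settle nodes by increasing distance from N7:
N7: 0
N33: 5.9  (via N7)
N34: 6.8  (via N7)
N22: 7.6  (via N34)
N12: 8.2  (via N22)
N18: 8.5  (via N7)
N19: 8.6  (via N7)
N6: 8.7  (via N34)
Shortest route: N7–N34–N6 = 8.7 hops' cost.

8.7 hops' cost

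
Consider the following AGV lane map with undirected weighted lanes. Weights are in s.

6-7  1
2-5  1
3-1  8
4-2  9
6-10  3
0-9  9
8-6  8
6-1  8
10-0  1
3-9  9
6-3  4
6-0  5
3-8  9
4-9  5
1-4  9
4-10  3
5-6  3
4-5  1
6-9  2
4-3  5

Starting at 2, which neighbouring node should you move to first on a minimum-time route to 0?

5

Candidate routes:
2 - 5 - 4 - 10 - 0: 1+1+3+1 = 6
2 - 5 - 6 - 0: 1+3+5 = 9
2 - 5 - 6 - 10 - 0: 1+3+3+1 = 8
The minimum is 6 s via 2 - 5 - 4 - 10 - 0.
So from 2 the first move is to 5.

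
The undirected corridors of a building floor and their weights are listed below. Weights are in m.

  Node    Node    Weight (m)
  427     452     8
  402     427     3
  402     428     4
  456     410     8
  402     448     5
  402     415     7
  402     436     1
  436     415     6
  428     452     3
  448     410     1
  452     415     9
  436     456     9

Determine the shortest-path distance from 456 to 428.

Running Dijkstra from 456:
456: 0
410: 8  (via 456)
448: 9  (via 410)
436: 9  (via 456)
402: 10  (via 436)
427: 13  (via 402)
428: 14  (via 402)
Shortest route: 456 → 436 → 402 → 428 = 14 m.

14 m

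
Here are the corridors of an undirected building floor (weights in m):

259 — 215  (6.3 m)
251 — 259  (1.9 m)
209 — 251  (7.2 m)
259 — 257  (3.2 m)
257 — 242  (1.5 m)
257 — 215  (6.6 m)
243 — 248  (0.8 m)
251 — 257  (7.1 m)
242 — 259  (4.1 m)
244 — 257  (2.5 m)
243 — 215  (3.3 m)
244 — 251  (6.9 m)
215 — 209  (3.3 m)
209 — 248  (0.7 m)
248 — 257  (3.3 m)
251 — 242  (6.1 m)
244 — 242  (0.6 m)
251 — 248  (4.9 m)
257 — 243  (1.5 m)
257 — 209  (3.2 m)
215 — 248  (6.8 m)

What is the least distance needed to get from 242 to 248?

3.8 m

Shortest distances from 242:
242: 0
244: 0.6  (via 242)
257: 1.5  (via 242)
243: 3  (via 257)
248: 3.8  (via 243)
Shortest route: 242 → 257 → 243 → 248 = 3.8 m.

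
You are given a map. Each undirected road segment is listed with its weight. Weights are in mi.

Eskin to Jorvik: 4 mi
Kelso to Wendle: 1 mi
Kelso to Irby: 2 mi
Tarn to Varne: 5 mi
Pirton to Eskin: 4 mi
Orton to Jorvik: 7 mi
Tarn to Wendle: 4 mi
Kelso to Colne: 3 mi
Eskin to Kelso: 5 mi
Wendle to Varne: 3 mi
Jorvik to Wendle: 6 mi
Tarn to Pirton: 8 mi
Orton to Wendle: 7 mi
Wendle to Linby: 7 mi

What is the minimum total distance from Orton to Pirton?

Settle nodes by increasing distance from Orton:
Orton: 0
Wendle: 7  (via Orton)
Jorvik: 7  (via Orton)
Kelso: 8  (via Wendle)
Varne: 10  (via Wendle)
Irby: 10  (via Kelso)
Colne: 11  (via Kelso)
Tarn: 11  (via Wendle)
Eskin: 11  (via Jorvik)
Linby: 14  (via Wendle)
Pirton: 15  (via Eskin)
Shortest route: Orton → Jorvik → Eskin → Pirton = 15 mi.

15 mi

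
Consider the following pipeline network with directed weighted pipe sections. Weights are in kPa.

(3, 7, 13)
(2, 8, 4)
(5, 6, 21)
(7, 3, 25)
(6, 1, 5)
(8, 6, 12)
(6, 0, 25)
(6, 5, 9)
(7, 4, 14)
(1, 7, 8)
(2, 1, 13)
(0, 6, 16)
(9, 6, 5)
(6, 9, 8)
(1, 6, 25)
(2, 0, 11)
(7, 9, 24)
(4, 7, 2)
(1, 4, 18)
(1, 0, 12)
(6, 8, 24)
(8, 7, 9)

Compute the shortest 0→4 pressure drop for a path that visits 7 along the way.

Shortest 0→7: 0–6–1–7 = 29
Best 7 to 4: 7–4 costing 14
Total via 7: 29 + 14 = 43 kPa.

43 kPa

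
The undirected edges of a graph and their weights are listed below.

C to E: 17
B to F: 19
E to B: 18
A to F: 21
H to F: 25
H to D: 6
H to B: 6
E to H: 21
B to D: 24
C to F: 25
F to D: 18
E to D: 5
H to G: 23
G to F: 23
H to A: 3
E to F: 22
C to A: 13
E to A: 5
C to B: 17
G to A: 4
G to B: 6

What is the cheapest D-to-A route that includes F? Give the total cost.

39

Shortest D→F: D → F = 18
Best F to A: F → A costing 21
Total via F: 18 + 21 = 39.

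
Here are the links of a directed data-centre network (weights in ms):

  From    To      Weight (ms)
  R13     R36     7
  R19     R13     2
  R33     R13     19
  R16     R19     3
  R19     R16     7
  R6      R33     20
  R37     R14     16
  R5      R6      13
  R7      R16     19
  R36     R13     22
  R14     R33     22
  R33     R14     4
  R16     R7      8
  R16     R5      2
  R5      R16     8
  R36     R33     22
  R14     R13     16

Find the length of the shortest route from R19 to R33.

31 ms

Running Dijkstra from R19:
R19: 0
R13: 2  (via R19)
R16: 7  (via R19)
R36: 9  (via R13)
R5: 9  (via R16)
R7: 15  (via R16)
R6: 22  (via R5)
R33: 31  (via R36)
Shortest route: R19 → R13 → R36 → R33 = 31 ms.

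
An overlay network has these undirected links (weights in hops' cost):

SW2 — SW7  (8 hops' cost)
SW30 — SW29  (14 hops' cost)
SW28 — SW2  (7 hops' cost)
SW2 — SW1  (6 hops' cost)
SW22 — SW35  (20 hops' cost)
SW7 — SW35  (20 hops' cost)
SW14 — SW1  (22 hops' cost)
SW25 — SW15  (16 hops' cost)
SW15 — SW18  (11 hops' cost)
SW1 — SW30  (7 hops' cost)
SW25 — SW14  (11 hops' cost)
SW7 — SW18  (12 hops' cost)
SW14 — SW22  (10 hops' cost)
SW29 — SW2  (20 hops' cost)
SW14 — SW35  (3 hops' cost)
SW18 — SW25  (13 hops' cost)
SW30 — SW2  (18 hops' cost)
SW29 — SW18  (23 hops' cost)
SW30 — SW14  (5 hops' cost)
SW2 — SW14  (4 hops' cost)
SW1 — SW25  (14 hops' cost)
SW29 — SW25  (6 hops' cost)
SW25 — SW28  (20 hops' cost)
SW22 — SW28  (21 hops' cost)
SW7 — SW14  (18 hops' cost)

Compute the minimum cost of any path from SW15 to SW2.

31 hops' cost

Compare a few routes:
SW15–SW25–SW29–SW2: 16+6+20 = 42
SW15–SW25–SW1–SW2: 16+14+6 = 36
SW15–SW18–SW25–SW14–SW2: 11+13+11+4 = 39
SW15–SW18–SW7–SW2: 11+12+8 = 31
Cheapest is SW15–SW18–SW7–SW2 at 31 hops' cost.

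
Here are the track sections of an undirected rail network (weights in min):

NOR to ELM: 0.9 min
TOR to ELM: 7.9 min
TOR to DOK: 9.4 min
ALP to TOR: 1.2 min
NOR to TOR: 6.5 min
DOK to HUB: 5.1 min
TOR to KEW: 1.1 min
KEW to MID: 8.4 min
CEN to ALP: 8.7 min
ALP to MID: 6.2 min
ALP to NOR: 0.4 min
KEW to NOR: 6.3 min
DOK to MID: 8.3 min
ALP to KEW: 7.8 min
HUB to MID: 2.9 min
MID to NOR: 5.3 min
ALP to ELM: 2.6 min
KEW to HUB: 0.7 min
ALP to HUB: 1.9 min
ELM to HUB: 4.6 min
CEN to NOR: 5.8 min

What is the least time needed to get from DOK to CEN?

Candidate routes:
DOK - HUB - KEW - TOR - ALP - NOR - CEN: 5.1+0.7+1.1+1.2+0.4+5.8 = 14.3
DOK - HUB - ALP - ELM - NOR - CEN: 5.1+1.9+2.6+0.9+5.8 = 16.3
DOK - HUB - ALP - CEN: 5.1+1.9+8.7 = 15.7
DOK - HUB - ALP - NOR - CEN: 5.1+1.9+0.4+5.8 = 13.2
Cheapest is DOK - HUB - ALP - NOR - CEN at 13.2 min.

13.2 min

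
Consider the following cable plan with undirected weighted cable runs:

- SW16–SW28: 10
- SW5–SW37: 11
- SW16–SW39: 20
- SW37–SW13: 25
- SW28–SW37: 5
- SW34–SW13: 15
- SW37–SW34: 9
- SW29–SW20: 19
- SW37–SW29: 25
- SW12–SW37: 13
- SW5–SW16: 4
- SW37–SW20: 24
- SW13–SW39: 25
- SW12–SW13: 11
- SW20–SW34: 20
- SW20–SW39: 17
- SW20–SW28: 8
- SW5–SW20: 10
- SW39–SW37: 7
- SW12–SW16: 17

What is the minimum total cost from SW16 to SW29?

Running Dijkstra from SW16:
SW16: 0
SW5: 4  (via SW16)
SW28: 10  (via SW16)
SW20: 14  (via SW5)
SW37: 15  (via SW5)
SW12: 17  (via SW16)
SW39: 20  (via SW16)
SW34: 24  (via SW37)
SW13: 28  (via SW12)
SW29: 33  (via SW20)
Shortest route: SW16–SW5–SW20–SW29 = 33.

33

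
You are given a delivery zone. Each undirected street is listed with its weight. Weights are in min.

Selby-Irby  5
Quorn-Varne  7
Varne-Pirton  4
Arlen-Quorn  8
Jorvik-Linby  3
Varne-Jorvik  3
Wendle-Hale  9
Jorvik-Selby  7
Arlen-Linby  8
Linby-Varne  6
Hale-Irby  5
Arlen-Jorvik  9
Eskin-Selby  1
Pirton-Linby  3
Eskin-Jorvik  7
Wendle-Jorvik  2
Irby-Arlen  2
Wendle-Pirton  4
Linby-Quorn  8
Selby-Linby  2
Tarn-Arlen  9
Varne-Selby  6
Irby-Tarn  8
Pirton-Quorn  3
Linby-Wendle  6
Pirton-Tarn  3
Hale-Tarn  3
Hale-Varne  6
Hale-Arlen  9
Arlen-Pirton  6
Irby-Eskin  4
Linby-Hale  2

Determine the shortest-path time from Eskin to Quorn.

Enumerating some paths:
Eskin–Selby–Linby–Quorn: 1+2+8 = 11
Eskin–Selby–Linby–Pirton–Quorn: 1+2+3+3 = 9
Eskin–Selby–Linby–Hale–Tarn–Pirton–Quorn: 1+2+2+3+3+3 = 14
Eskin–Selby–Varne–Quorn: 1+6+7 = 14
The minimum is 9 min via Eskin–Selby–Linby–Pirton–Quorn.

9 min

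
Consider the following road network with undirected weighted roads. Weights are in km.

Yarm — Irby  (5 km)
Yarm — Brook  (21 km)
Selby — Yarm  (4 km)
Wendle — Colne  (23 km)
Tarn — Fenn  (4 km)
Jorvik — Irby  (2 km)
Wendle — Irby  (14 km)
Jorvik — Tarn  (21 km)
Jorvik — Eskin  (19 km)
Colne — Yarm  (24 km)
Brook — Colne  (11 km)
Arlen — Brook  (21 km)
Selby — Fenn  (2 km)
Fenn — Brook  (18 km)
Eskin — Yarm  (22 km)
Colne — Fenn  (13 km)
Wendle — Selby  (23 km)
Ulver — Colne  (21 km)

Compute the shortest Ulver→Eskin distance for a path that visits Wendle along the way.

Shortest Ulver→Wendle: Ulver → Colne → Wendle = 44
Best Wendle to Eskin: Wendle → Irby → Jorvik → Eskin costing 35
Total via Wendle: 44 + 35 = 79 km.

79 km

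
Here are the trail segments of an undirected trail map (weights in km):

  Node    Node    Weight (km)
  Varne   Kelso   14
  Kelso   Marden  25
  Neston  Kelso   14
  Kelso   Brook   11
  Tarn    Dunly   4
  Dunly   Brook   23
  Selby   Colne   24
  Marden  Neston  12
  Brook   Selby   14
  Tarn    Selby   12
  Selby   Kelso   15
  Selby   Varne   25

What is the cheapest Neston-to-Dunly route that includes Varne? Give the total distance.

69 km

Best Neston to Varne: Neston → Kelso → Varne costing 28
Shortest Varne→Dunly: Varne → Selby → Tarn → Dunly = 41
Total via Varne: 28 + 41 = 69 km.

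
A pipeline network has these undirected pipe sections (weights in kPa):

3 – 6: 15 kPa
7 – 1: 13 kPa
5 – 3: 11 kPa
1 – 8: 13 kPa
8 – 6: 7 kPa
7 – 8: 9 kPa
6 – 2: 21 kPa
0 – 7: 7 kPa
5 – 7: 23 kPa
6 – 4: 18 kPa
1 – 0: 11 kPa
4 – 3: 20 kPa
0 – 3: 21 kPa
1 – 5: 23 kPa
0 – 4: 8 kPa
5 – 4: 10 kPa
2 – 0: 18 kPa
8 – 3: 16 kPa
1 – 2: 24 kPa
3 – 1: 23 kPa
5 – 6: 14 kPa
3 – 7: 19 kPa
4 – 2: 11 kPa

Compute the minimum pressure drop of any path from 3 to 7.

19 kPa

Candidate routes:
3 → 7: 19 = 19
3 → 0 → 7: 21+7 = 28
3 → 8 → 7: 16+9 = 25
The minimum is 19 kPa via 3 → 7.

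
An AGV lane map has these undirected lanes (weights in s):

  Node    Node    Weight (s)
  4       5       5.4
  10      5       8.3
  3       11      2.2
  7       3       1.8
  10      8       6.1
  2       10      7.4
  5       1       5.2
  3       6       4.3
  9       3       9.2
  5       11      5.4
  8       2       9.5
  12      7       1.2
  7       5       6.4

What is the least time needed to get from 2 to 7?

Settle nodes by increasing distance from 2:
2: 0
10: 7.4  (via 2)
8: 9.5  (via 2)
5: 15.7  (via 10)
1: 20.9  (via 5)
4: 21.1  (via 5)
11: 21.1  (via 5)
7: 22.1  (via 5)
Shortest route: 2 → 10 → 5 → 7 = 22.1 s.

22.1 s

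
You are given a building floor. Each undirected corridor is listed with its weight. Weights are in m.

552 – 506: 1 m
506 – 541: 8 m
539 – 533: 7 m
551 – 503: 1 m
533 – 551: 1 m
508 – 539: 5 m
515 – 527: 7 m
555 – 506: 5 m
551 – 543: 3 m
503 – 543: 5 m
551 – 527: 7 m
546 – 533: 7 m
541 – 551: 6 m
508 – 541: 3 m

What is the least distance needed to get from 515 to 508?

23 m

Enumerating some paths:
515–527–551–533–539–508: 7+7+1+7+5 = 27
515–527–551–541–508: 7+7+6+3 = 23
Cheapest is 515–527–551–541–508 at 23 m.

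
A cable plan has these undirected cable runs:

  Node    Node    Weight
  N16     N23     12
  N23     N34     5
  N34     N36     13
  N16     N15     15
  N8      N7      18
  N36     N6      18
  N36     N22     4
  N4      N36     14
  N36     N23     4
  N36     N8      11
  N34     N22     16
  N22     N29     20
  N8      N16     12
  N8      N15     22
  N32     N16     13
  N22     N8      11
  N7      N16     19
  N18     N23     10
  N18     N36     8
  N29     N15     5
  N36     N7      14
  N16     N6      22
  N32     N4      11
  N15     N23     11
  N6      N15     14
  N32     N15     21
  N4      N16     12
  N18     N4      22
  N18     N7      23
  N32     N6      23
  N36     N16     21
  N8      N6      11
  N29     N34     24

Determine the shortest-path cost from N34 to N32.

30

Settle nodes by increasing distance from N34:
N34: 0
N23: 5  (via N34)
N36: 9  (via N23)
N22: 13  (via N36)
N18: 15  (via N23)
N15: 16  (via N23)
N16: 17  (via N23)
N8: 20  (via N36)
N29: 21  (via N15)
N7: 23  (via N36)
N4: 23  (via N36)
N6: 27  (via N36)
N32: 30  (via N16)
Shortest route: N34 → N23 → N16 → N32 = 30.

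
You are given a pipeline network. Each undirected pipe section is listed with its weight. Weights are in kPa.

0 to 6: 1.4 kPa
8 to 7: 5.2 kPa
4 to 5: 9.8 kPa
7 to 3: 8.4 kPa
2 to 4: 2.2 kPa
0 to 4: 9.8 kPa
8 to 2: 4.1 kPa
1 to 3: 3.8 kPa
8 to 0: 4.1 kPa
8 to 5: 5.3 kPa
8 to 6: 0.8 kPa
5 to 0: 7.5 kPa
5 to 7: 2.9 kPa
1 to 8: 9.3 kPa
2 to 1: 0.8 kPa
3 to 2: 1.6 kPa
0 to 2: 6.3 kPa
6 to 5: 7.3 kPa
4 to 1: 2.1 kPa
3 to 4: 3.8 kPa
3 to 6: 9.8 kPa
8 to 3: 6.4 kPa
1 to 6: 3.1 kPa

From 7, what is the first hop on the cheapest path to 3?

3

Compare a few routes:
7–3: 8.4 = 8.4
7–8–2–3: 5.2+4.1+1.6 = 10.9
7–8–6–1–2–3: 5.2+0.8+3.1+0.8+1.6 = 11.5
The minimum is 8.4 kPa via 7–3.
So from 7 the first move is to 3.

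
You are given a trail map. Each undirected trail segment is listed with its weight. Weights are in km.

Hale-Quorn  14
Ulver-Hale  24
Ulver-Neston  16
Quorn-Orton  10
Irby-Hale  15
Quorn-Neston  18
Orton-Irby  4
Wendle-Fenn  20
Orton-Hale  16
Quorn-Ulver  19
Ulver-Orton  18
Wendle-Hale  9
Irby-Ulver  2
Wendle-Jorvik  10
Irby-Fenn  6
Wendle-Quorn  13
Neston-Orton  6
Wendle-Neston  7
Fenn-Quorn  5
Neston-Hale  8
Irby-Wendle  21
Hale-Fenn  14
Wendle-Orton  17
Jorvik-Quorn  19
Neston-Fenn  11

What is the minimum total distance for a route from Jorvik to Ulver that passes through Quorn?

32 km

Best Jorvik to Quorn: Jorvik–Quorn costing 19
Shortest Quorn→Ulver: Quorn–Fenn–Irby–Ulver = 13
Total via Quorn: 19 + 13 = 32 km.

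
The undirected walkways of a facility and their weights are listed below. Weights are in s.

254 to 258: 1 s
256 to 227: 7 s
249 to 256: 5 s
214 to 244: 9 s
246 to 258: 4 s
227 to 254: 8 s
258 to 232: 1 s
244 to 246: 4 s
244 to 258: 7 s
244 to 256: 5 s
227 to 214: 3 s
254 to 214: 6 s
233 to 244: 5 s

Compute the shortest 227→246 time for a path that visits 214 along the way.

Best 227 to 214: 227–214 costing 3
Shortest 214→246: 214–254–258–246 = 11
Total via 214: 3 + 11 = 14 s.

14 s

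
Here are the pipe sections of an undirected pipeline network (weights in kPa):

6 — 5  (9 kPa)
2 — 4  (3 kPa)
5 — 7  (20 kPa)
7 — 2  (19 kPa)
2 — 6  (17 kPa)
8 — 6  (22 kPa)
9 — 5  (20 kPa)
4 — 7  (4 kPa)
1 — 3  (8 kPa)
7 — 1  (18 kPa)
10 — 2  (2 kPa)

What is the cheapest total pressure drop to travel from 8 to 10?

41 kPa

Compare a few routes:
8 → 6 → 2 → 10: 22+17+2 = 41
8 → 6 → 5 → 7 → 2 → 10: 22+9+20+19+2 = 72
8 → 6 → 5 → 7 → 4 → 2 → 10: 22+9+20+4+3+2 = 60
The minimum is 41 kPa via 8 → 6 → 2 → 10.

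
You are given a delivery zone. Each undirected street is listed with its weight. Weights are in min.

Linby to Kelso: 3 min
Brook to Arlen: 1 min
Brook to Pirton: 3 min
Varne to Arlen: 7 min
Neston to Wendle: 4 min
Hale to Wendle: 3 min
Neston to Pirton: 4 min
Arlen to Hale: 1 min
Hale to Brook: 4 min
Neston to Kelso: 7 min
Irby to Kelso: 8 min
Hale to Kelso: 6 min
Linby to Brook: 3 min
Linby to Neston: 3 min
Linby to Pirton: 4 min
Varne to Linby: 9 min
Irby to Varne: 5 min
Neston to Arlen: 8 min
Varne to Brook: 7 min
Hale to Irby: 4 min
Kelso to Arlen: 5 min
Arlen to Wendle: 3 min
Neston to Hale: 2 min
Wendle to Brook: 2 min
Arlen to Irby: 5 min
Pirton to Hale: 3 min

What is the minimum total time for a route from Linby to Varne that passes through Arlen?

Best Linby to Arlen: Linby → Brook → Arlen costing 4
Shortest Arlen→Varne: Arlen → Varne = 7
Total via Arlen: 4 + 7 = 11 min.

11 min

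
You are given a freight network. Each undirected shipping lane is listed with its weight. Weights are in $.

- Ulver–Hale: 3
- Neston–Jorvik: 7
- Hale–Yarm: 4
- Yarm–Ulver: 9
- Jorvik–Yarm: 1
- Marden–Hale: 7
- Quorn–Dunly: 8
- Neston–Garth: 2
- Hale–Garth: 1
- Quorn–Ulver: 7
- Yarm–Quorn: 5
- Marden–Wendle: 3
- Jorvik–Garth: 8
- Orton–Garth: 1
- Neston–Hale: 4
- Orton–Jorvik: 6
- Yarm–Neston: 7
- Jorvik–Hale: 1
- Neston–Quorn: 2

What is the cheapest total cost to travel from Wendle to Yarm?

$12

Compare a few routes:
Wendle - Marden - Hale - Yarm: 3+7+4 = 14
Wendle - Marden - Hale - Garth - Orton - Jorvik - Yarm: 3+7+1+1+6+1 = 19
Wendle - Marden - Hale - Jorvik - Yarm: 3+7+1+1 = 12
The minimum is $12 via Wendle - Marden - Hale - Jorvik - Yarm.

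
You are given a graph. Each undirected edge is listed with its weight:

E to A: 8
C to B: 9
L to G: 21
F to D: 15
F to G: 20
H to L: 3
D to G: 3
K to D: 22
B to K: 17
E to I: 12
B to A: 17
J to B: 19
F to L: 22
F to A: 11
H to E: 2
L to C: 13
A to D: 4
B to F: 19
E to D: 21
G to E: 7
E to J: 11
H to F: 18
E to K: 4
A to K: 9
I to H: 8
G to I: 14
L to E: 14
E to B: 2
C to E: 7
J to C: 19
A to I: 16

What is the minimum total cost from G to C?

14

Running Dijkstra from G:
G: 0
D: 3  (via G)
A: 7  (via D)
E: 7  (via G)
B: 9  (via E)
H: 9  (via E)
K: 11  (via E)
L: 12  (via H)
C: 14  (via E)
Shortest route: G → E → C = 14.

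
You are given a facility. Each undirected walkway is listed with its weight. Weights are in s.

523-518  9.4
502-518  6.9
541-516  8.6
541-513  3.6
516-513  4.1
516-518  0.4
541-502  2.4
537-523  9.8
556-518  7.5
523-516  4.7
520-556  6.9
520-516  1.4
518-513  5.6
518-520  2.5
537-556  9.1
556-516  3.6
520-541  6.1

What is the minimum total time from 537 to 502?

20 s

Shortest distances from 537:
537: 0
556: 9.1  (via 537)
523: 9.8  (via 537)
516: 12.7  (via 556)
518: 13.1  (via 516)
520: 14.1  (via 516)
513: 16.8  (via 516)
502: 20  (via 518)
Shortest route: 537 → 556 → 516 → 518 → 502 = 20 s.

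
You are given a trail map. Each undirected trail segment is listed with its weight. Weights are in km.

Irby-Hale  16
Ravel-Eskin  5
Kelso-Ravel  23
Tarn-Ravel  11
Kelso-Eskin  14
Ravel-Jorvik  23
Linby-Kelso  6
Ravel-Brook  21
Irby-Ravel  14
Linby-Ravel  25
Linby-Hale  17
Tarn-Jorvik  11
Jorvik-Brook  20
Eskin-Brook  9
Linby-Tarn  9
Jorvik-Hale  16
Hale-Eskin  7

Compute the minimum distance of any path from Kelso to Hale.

Running Dijkstra from Kelso:
Kelso: 0
Linby: 6  (via Kelso)
Eskin: 14  (via Kelso)
Tarn: 15  (via Linby)
Ravel: 19  (via Eskin)
Hale: 21  (via Eskin)
Shortest route: Kelso–Eskin–Hale = 21 km.

21 km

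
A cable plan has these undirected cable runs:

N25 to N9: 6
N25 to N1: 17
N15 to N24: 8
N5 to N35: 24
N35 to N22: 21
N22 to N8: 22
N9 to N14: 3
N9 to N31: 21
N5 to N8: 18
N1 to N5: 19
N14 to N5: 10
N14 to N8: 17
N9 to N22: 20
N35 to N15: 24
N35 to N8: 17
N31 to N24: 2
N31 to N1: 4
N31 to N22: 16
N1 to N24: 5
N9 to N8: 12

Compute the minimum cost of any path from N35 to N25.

Enumerating some paths:
N35 → N5 → N14 → N9 → N25: 24+10+3+6 = 43
N35 → N8 → N9 → N25: 17+12+6 = 35
The minimum is 35 via N35 → N8 → N9 → N25.

35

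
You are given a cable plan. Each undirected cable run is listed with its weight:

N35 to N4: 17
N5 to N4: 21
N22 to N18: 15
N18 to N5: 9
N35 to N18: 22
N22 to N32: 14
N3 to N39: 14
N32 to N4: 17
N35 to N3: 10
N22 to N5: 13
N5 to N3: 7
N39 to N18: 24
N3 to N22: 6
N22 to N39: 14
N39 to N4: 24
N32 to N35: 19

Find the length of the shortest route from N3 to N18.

16

Running Dijkstra from N3:
N3: 0
N22: 6  (via N3)
N5: 7  (via N3)
N35: 10  (via N3)
N39: 14  (via N3)
N18: 16  (via N5)
Shortest route: N3–N5–N18 = 16.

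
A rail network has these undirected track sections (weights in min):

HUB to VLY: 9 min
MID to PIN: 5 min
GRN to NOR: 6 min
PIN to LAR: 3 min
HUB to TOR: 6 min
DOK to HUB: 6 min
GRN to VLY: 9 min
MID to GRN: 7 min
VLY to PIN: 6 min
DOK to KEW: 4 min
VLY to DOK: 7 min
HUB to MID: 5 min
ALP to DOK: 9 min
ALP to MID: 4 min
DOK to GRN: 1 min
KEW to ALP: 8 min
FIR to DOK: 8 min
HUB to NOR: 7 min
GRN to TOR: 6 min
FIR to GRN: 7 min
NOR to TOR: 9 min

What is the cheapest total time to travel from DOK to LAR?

Settle nodes by increasing distance from DOK:
DOK: 0
GRN: 1  (via DOK)
KEW: 4  (via DOK)
HUB: 6  (via DOK)
VLY: 7  (via DOK)
NOR: 7  (via GRN)
TOR: 7  (via GRN)
MID: 8  (via GRN)
FIR: 8  (via DOK)
ALP: 9  (via DOK)
PIN: 13  (via VLY)
LAR: 16  (via PIN)
Shortest route: DOK → VLY → PIN → LAR = 16 min.

16 min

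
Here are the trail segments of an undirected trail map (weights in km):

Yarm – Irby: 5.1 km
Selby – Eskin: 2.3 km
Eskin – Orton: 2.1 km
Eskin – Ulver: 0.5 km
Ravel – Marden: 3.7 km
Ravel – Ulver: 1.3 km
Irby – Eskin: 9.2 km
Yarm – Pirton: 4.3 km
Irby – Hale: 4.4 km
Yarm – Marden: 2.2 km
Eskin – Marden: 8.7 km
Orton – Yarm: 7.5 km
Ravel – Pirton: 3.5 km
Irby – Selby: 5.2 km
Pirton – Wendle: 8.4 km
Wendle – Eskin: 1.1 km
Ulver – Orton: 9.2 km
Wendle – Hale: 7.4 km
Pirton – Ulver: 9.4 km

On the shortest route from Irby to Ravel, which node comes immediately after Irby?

Compare a few routes:
Irby - Eskin - Ulver - Ravel: 9.2+0.5+1.3 = 11
Irby - Selby - Eskin - Ulver - Ravel: 5.2+2.3+0.5+1.3 = 9.3
Irby - Yarm - Pirton - Ravel: 5.1+4.3+3.5 = 12.9
Irby - Yarm - Marden - Ravel: 5.1+2.2+3.7 = 11
Cheapest is Irby - Selby - Eskin - Ulver - Ravel at 9.3 km.
So from Irby the first move is to Selby.

Selby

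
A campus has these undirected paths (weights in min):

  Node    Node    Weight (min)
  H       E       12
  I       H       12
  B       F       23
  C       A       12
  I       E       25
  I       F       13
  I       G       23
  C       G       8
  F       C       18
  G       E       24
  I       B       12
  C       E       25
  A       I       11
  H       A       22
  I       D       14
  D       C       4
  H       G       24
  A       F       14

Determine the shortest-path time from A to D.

16 min

Settle nodes by increasing distance from A:
A: 0
I: 11  (via A)
C: 12  (via A)
F: 14  (via A)
D: 16  (via C)
Shortest route: A–C–D = 16 min.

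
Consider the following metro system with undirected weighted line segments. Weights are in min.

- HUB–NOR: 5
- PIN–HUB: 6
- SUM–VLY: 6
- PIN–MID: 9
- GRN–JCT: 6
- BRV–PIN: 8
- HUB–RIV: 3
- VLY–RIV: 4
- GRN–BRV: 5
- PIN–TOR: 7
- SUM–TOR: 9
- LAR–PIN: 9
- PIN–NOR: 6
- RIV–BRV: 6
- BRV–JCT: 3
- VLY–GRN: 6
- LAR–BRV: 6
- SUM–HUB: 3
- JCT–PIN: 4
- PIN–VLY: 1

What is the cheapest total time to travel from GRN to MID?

16 min

Running Dijkstra from GRN:
GRN: 0
BRV: 5  (via GRN)
VLY: 6  (via GRN)
JCT: 6  (via GRN)
PIN: 7  (via VLY)
RIV: 10  (via VLY)
LAR: 11  (via BRV)
SUM: 12  (via VLY)
HUB: 13  (via PIN)
NOR: 13  (via PIN)
TOR: 14  (via PIN)
MID: 16  (via PIN)
Shortest route: GRN–VLY–PIN–MID = 16 min.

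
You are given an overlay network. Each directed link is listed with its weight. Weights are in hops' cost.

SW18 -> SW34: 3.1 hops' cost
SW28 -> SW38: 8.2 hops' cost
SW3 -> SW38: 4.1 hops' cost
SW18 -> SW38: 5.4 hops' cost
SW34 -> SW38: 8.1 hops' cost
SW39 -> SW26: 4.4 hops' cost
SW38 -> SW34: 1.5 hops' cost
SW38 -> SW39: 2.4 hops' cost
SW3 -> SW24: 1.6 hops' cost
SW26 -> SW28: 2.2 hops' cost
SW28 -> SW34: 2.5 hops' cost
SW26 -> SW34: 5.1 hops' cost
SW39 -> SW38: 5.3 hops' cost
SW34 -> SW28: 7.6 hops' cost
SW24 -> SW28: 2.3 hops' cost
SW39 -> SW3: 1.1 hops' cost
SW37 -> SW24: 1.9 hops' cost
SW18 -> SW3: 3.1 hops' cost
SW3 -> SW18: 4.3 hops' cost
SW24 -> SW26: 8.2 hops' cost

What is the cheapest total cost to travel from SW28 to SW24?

13.3 hops' cost

Settle nodes by increasing distance from SW28:
SW28: 0
SW34: 2.5  (via SW28)
SW38: 8.2  (via SW28)
SW39: 10.6  (via SW38)
SW3: 11.7  (via SW39)
SW24: 13.3  (via SW3)
Shortest route: SW28 → SW38 → SW39 → SW3 → SW24 = 13.3 hops' cost.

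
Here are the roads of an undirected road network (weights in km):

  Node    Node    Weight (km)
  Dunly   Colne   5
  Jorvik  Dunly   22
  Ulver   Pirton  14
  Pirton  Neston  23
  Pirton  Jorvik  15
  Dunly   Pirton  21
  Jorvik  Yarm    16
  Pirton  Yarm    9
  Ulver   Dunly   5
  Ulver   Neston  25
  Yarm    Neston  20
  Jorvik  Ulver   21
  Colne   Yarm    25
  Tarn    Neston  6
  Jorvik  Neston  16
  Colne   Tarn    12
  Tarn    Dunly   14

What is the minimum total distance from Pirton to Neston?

Shortest distances from Pirton:
Pirton: 0
Yarm: 9  (via Pirton)
Ulver: 14  (via Pirton)
Jorvik: 15  (via Pirton)
Dunly: 19  (via Ulver)
Neston: 23  (via Pirton)
Shortest route: Pirton → Neston = 23 km.

23 km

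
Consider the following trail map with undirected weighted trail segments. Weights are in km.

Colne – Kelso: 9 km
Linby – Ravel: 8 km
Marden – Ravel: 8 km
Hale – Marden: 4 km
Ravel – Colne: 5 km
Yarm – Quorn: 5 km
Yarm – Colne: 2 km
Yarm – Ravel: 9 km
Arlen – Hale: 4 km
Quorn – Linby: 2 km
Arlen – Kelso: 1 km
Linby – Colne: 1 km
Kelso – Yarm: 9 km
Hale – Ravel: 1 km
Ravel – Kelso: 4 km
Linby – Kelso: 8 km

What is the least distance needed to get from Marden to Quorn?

Candidate routes:
Marden - Ravel - Colne - Linby - Quorn: 8+5+1+2 = 16
Marden - Hale - Ravel - Linby - Quorn: 4+1+8+2 = 15
Marden - Hale - Ravel - Colne - Yarm - Quorn: 4+1+5+2+5 = 17
Marden - Hale - Ravel - Colne - Linby - Quorn: 4+1+5+1+2 = 13
Cheapest is Marden - Hale - Ravel - Colne - Linby - Quorn at 13 km.

13 km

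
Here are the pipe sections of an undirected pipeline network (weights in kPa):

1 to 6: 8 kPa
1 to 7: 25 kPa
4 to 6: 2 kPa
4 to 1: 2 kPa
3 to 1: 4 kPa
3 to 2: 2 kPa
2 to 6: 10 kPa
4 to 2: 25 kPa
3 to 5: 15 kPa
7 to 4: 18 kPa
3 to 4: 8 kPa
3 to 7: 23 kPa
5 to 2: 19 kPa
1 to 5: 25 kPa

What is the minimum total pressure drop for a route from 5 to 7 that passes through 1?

39 kPa

Shortest 5→1: 5–3–1 = 19
Shortest 1→7: 1–4–7 = 20
Total via 1: 19 + 20 = 39 kPa.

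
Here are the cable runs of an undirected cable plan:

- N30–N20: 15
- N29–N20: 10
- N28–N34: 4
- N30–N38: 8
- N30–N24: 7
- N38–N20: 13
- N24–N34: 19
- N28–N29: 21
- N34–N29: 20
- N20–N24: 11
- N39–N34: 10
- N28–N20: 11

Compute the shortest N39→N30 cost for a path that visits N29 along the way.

55

Shortest N39→N29: N39 → N34 → N29 = 30
Shortest N29→N30: N29 → N20 → N30 = 25
Total via N29: 30 + 25 = 55.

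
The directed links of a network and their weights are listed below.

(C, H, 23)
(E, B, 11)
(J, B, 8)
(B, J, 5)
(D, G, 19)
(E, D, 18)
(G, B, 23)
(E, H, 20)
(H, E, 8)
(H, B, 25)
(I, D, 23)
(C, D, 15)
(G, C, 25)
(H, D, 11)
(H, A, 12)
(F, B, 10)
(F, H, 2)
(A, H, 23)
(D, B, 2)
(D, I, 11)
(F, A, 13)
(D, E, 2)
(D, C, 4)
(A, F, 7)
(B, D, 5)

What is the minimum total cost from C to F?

Running Dijkstra from C:
C: 0
D: 15  (via C)
B: 17  (via D)
E: 17  (via D)
J: 22  (via B)
H: 23  (via C)
I: 26  (via D)
G: 34  (via D)
A: 35  (via H)
F: 42  (via A)
Shortest route: C → H → A → F = 42.

42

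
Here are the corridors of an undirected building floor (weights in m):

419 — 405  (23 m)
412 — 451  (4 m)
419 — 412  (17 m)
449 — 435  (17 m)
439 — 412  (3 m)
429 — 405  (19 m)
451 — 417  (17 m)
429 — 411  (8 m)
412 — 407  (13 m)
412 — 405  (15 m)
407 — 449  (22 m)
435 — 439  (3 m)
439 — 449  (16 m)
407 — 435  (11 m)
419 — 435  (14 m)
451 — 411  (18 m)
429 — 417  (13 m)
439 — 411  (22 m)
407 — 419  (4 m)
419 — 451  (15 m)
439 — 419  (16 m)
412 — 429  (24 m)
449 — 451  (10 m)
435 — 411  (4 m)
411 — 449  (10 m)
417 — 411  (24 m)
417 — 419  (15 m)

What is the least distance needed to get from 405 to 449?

Candidate routes:
405–412–439–449: 15+3+16 = 34
405–412–451–449: 15+4+10 = 29
Cheapest is 405–412–451–449 at 29 m.

29 m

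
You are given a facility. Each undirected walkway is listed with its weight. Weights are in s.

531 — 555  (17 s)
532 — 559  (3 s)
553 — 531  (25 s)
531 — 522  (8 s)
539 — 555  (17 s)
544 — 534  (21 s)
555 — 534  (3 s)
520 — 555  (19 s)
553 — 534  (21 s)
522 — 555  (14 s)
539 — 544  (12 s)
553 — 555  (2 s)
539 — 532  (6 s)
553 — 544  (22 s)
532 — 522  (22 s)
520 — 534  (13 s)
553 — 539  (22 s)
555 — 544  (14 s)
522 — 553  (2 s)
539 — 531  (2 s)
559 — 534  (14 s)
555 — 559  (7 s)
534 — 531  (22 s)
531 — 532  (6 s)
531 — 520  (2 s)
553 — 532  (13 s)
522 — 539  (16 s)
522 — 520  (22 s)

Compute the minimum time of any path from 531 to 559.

9 s

Settle nodes by increasing distance from 531:
531: 0
539: 2  (via 531)
520: 2  (via 531)
532: 6  (via 531)
522: 8  (via 531)
559: 9  (via 532)
Shortest route: 531 → 532 → 559 = 9 s.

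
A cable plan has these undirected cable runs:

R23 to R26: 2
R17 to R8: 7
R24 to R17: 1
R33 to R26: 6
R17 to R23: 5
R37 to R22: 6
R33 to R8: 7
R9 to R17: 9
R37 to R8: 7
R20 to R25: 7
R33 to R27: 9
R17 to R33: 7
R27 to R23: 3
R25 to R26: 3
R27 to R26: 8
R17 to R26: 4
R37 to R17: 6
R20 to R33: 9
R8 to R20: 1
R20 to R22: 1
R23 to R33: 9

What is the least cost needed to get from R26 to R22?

11

Settle nodes by increasing distance from R26:
R26: 0
R23: 2  (via R26)
R25: 3  (via R26)
R17: 4  (via R26)
R27: 5  (via R23)
R24: 5  (via R17)
R33: 6  (via R26)
R37: 10  (via R17)
R20: 10  (via R25)
R8: 11  (via R17)
R22: 11  (via R20)
Shortest route: R26 → R25 → R20 → R22 = 11.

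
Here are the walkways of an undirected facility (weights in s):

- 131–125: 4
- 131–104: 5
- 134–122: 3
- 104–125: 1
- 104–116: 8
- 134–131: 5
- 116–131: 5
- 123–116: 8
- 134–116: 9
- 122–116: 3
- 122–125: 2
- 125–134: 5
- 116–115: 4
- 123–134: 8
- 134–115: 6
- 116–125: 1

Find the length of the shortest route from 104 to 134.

Enumerating some paths:
104–125–134: 1+5 = 6
104–125–131–134: 1+4+5 = 10
104–125–116–122–134: 1+1+3+3 = 8
The minimum is 6 s via 104–125–134.

6 s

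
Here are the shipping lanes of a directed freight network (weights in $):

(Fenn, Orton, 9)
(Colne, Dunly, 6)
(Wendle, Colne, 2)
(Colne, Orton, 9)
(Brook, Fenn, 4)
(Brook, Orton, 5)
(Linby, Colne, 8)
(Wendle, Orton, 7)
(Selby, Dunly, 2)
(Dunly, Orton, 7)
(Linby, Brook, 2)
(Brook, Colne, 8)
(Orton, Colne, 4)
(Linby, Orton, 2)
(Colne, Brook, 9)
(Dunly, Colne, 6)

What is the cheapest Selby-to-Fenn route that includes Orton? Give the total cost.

Shortest Selby→Orton: Selby → Dunly → Orton = 9
Best Orton to Fenn: Orton → Colne → Brook → Fenn costing 17
Total via Orton: 9 + 17 = $26.

$26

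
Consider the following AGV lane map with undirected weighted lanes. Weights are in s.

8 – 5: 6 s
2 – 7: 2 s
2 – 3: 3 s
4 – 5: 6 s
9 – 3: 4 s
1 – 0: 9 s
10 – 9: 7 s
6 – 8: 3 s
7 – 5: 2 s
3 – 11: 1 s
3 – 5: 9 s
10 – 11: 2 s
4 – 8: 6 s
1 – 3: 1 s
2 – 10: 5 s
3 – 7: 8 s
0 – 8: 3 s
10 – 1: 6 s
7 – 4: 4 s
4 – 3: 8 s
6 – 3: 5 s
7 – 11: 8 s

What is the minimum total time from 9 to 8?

12 s

Settle nodes by increasing distance from 9:
9: 0
3: 4  (via 9)
1: 5  (via 3)
11: 5  (via 3)
2: 7  (via 3)
10: 7  (via 9)
6: 9  (via 3)
7: 9  (via 2)
5: 11  (via 7)
4: 12  (via 3)
8: 12  (via 6)
Shortest route: 9 → 3 → 6 → 8 = 12 s.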